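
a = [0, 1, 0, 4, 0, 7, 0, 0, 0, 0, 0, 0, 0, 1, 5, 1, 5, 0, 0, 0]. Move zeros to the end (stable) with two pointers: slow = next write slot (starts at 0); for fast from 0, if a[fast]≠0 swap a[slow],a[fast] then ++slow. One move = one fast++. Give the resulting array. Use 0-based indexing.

(s=0,f=0) a[fast]=0 → fast++
(s=0,f=1) a[fast]=1≠0 swap→a[0]=1 → slow++,fast++
(s=1,f=2) a[fast]=0 → fast++
(s=1,f=3) a[fast]=4≠0 swap→a[1]=4 → slow++,fast++
(s=2,f=4) a[fast]=0 → fast++
(s=2,f=5) a[fast]=7≠0 swap→a[2]=7 → slow++,fast++
(s=3,f=6) a[fast]=0 → fast++
(s=3,f=7) a[fast]=0 → fast++
(s=3,f=8) a[fast]=0 → fast++
(s=3,f=9) a[fast]=0 → fast++
(s=3,f=10) a[fast]=0 → fast++
(s=3,f=11) a[fast]=0 → fast++
(s=3,f=12) a[fast]=0 → fast++
(s=3,f=13) a[fast]=1≠0 swap→a[3]=1 → slow++,fast++
(s=4,f=14) a[fast]=5≠0 swap→a[4]=5 → slow++,fast++
(s=5,f=15) a[fast]=1≠0 swap→a[5]=1 → slow++,fast++
(s=6,f=16) a[fast]=5≠0 swap→a[6]=5 → slow++,fast++
(s=7,f=17) a[fast]=0 → fast++
(s=7,f=18) a[fast]=0 → fast++
(s=7,f=19) a[fast]=0 → fast++

[1, 4, 7, 1, 5, 1, 5, 0, 0, 0, 0, 0, 0, 0, 0, 0, 0, 0, 0, 0]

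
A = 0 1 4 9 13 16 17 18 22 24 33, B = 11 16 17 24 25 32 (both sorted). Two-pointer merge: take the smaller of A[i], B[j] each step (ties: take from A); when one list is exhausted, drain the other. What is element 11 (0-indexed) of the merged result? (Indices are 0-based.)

[i=0,j=0] A[i]=0<=B[j]=11 take 0 → i++
[i=1,j=0] A[i]=1<=B[j]=11 take 1 → i++
[i=2,j=0] A[i]=4<=B[j]=11 take 4 → i++
[i=3,j=0] A[i]=9<=B[j]=11 take 9 → i++
[i=4,j=0] A[i]=13>B[j]=11 take 11 → j++
[i=4,j=1] A[i]=13<=B[j]=16 take 13 → i++
[i=5,j=1] A[i]=16<=B[j]=16 take 16 → i++
[i=6,j=1] A[i]=17>B[j]=16 take 16 → j++
[i=6,j=2] A[i]=17<=B[j]=17 take 17 → i++
[i=7,j=2] A[i]=18>B[j]=17 take 17 → j++
[i=7,j=3] A[i]=18<=B[j]=24 take 18 → i++
[i=8,j=3] A[i]=22<=B[j]=24 take 22 → i++
[i=9,j=3] A[i]=24<=B[j]=24 take 24 → i++
[i=10,j=3] A[i]=33>B[j]=24 take 24 → j++
[i=10,j=4] A[i]=33>B[j]=25 take 25 → j++
[i=10,j=5] A[i]=33>B[j]=32 take 32 → j++
[i=10,j=6] B done, take A[i]=33 → i++

merged[11] = 22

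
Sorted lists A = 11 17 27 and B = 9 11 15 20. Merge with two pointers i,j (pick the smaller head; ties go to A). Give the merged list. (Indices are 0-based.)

[9, 11, 11, 15, 17, 20, 27]

i=0 j=0: A[i]=11>B[j]=9 take 9, j++
i=0 j=1: A[i]=11<=B[j]=11 take 11, i++
i=1 j=1: A[i]=17>B[j]=11 take 11, j++
i=1 j=2: A[i]=17>B[j]=15 take 15, j++
i=1 j=3: A[i]=17<=B[j]=20 take 17, i++
i=2 j=3: A[i]=27>B[j]=20 take 20, j++
i=2 j=4: B done, take A[i]=27, i++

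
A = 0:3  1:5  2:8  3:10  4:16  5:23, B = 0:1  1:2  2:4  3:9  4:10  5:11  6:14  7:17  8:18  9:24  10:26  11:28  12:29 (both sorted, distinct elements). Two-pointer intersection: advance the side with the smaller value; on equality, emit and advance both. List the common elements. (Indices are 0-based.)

intersection = [10]

[i=0,j=0] 3>1 → j++
[i=0,j=1] 3>2 → j++
[i=0,j=2] 3<4 → i++
[i=1,j=2] 5>4 → j++
[i=1,j=3] 5<9 → i++
[i=2,j=3] 8<9 → i++
[i=3,j=3] 10>9 → j++
[i=3,j=4] 10==10 emit → i++,j++
[i=4,j=5] 16>11 → j++
[i=4,j=6] 16>14 → j++
[i=4,j=7] 16<17 → i++
[i=5,j=7] 23>17 → j++
[i=5,j=8] 23>18 → j++
[i=5,j=9] 23<24 → i++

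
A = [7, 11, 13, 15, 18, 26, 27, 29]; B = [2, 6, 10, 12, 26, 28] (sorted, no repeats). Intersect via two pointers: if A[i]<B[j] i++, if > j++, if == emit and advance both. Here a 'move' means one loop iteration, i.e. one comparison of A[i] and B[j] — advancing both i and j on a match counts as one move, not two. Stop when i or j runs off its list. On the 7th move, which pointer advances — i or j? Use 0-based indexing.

i=0 j=0: 7>2, j++
i=0 j=1: 7>6, j++
i=0 j=2: 7<10, i++
i=1 j=2: 11>10, j++
i=1 j=3: 11<12, i++
i=2 j=3: 13>12, j++
i=2 j=4: 13<26, i++

i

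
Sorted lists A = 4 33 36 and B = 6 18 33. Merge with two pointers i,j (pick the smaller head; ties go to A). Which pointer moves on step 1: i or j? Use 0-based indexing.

i

i=0 j=0: A[i]=4<=B[j]=6 take 4, i++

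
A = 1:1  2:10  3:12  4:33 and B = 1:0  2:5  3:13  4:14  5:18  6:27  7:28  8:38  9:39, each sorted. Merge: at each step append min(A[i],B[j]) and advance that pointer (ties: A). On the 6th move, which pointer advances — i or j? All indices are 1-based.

i=1 j=1: A[i]=1>B[j]=0 take 0, j++
i=1 j=2: A[i]=1<=B[j]=5 take 1, i++
i=2 j=2: A[i]=10>B[j]=5 take 5, j++
i=2 j=3: A[i]=10<=B[j]=13 take 10, i++
i=3 j=3: A[i]=12<=B[j]=13 take 12, i++
i=4 j=3: A[i]=33>B[j]=13 take 13, j++

j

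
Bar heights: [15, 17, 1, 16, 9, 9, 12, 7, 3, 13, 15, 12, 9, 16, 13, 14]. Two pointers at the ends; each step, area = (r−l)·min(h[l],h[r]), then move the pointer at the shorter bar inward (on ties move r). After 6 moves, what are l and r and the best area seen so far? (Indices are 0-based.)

[0,15] min(15,14)*15=210 best=210 * → r--
[0,14] min(15,13)*14=182 best=210 → r--
[0,13] min(15,16)*13=195 best=210 → l++
[1,13] min(17,16)*12=192 best=210 → r--
[1,12] min(17,9)*11=99 best=210 → r--
[1,11] min(17,12)*10=120 best=210 → r--

l=1, r=10, best area=210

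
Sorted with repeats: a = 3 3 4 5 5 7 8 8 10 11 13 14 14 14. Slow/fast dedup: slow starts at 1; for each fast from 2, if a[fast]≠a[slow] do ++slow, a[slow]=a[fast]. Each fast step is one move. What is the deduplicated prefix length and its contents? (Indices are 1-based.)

slow=1 fast=2: a[fast]=3=a[slow] dup, fast++
slow=1 fast=3: a[fast]=4≠a[slow]=3 write a[2]=4, slow++,fast++
slow=2 fast=4: a[fast]=5≠a[slow]=4 write a[3]=5, slow++,fast++
slow=3 fast=5: a[fast]=5=a[slow] dup, fast++
slow=3 fast=6: a[fast]=7≠a[slow]=5 write a[4]=7, slow++,fast++
slow=4 fast=7: a[fast]=8≠a[slow]=7 write a[5]=8, slow++,fast++
slow=5 fast=8: a[fast]=8=a[slow] dup, fast++
slow=5 fast=9: a[fast]=10≠a[slow]=8 write a[6]=10, slow++,fast++
slow=6 fast=10: a[fast]=11≠a[slow]=10 write a[7]=11, slow++,fast++
slow=7 fast=11: a[fast]=13≠a[slow]=11 write a[8]=13, slow++,fast++
slow=8 fast=12: a[fast]=14≠a[slow]=13 write a[9]=14, slow++,fast++
slow=9 fast=13: a[fast]=14=a[slow] dup, fast++
slow=9 fast=14: a[fast]=14=a[slow] dup, fast++

length 9; prefix = [3, 4, 5, 7, 8, 10, 11, 13, 14]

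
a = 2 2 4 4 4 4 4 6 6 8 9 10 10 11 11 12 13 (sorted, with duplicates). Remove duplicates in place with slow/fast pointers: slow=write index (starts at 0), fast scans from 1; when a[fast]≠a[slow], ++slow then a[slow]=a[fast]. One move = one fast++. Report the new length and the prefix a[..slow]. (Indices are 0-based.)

slow=0 fast=1: a[fast]=2=a[slow] dup, fast++
slow=0 fast=2: a[fast]=4≠a[slow]=2 write a[1]=4, slow++,fast++
slow=1 fast=3: a[fast]=4=a[slow] dup, fast++
slow=1 fast=4: a[fast]=4=a[slow] dup, fast++
slow=1 fast=5: a[fast]=4=a[slow] dup, fast++
slow=1 fast=6: a[fast]=4=a[slow] dup, fast++
slow=1 fast=7: a[fast]=6≠a[slow]=4 write a[2]=6, slow++,fast++
slow=2 fast=8: a[fast]=6=a[slow] dup, fast++
slow=2 fast=9: a[fast]=8≠a[slow]=6 write a[3]=8, slow++,fast++
slow=3 fast=10: a[fast]=9≠a[slow]=8 write a[4]=9, slow++,fast++
slow=4 fast=11: a[fast]=10≠a[slow]=9 write a[5]=10, slow++,fast++
slow=5 fast=12: a[fast]=10=a[slow] dup, fast++
slow=5 fast=13: a[fast]=11≠a[slow]=10 write a[6]=11, slow++,fast++
slow=6 fast=14: a[fast]=11=a[slow] dup, fast++
slow=6 fast=15: a[fast]=12≠a[slow]=11 write a[7]=12, slow++,fast++
slow=7 fast=16: a[fast]=13≠a[slow]=12 write a[8]=13, slow++,fast++

length 9; prefix = [2, 4, 6, 8, 9, 10, 11, 12, 13]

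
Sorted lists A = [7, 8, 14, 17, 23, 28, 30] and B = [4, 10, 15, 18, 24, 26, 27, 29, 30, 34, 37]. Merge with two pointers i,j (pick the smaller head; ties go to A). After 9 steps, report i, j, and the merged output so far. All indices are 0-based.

i=0 j=0: A[i]=7>B[j]=4 take 4, j++
i=0 j=1: A[i]=7<=B[j]=10 take 7, i++
i=1 j=1: A[i]=8<=B[j]=10 take 8, i++
i=2 j=1: A[i]=14>B[j]=10 take 10, j++
i=2 j=2: A[i]=14<=B[j]=15 take 14, i++
i=3 j=2: A[i]=17>B[j]=15 take 15, j++
i=3 j=3: A[i]=17<=B[j]=18 take 17, i++
i=4 j=3: A[i]=23>B[j]=18 take 18, j++
i=4 j=4: A[i]=23<=B[j]=24 take 23, i++

i=5, j=4, merged so far=[4, 7, 8, 10, 14, 15, 17, 18, 23]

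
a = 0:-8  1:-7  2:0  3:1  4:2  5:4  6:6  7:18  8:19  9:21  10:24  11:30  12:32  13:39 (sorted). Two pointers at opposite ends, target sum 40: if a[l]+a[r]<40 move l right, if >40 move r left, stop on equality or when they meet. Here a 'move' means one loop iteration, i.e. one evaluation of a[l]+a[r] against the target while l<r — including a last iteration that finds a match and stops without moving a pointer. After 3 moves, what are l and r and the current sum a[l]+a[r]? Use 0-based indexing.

l=3, r=13, sum=40

l=0 r=13: -8+39=31 <40, l++
l=1 r=13: -7+39=32 <40, l++
l=2 r=13: 0+39=39 <40, l++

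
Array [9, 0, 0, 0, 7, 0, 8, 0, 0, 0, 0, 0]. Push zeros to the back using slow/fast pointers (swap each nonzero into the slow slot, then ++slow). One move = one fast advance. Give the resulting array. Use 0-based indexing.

slow=0 fast=0: a[fast]=9≠0 swap→a[0]=9, slow++,fast++
slow=1 fast=1: a[fast]=0, fast++
slow=1 fast=2: a[fast]=0, fast++
slow=1 fast=3: a[fast]=0, fast++
slow=1 fast=4: a[fast]=7≠0 swap→a[1]=7, slow++,fast++
slow=2 fast=5: a[fast]=0, fast++
slow=2 fast=6: a[fast]=8≠0 swap→a[2]=8, slow++,fast++
slow=3 fast=7: a[fast]=0, fast++
slow=3 fast=8: a[fast]=0, fast++
slow=3 fast=9: a[fast]=0, fast++
slow=3 fast=10: a[fast]=0, fast++
slow=3 fast=11: a[fast]=0, fast++

[9, 7, 8, 0, 0, 0, 0, 0, 0, 0, 0, 0]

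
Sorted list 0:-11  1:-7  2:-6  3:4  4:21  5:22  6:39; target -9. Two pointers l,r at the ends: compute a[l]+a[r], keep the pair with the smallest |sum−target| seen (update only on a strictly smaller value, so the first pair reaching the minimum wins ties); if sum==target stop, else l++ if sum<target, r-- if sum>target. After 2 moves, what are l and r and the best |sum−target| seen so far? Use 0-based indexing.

l=0 r=6: -11+39=28 d=37 *, r--
l=0 r=5: -11+22=11 d=20 *, r--

l=0, r=4, best |Δ|=20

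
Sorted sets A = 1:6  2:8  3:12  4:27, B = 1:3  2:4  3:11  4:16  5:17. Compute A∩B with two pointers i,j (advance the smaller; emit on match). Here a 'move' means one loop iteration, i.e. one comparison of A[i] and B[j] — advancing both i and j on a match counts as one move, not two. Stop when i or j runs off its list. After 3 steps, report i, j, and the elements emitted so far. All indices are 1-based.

[i=1,j=1] 6>3 → j++
[i=1,j=2] 6>4 → j++
[i=1,j=3] 6<11 → i++

i=2, j=3, emitted=[]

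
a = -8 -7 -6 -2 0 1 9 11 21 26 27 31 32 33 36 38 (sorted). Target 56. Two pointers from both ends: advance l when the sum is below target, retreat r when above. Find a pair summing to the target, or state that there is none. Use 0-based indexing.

no pair

[0,15] -8+38=30 <56 → l++
[1,15] -7+38=31 <56 → l++
[2,15] -6+38=32 <56 → l++
[3,15] -2+38=36 <56 → l++
[4,15] 0+38=38 <56 → l++
[5,15] 1+38=39 <56 → l++
[6,15] 9+38=47 <56 → l++
[7,15] 11+38=49 <56 → l++
[8,15] 21+38=59 >56 → r--
[8,14] 21+36=57 >56 → r--
[8,13] 21+33=54 <56 → l++
[9,13] 26+33=59 >56 → r--
[9,12] 26+32=58 >56 → r--
[9,11] 26+31=57 >56 → r--
[9,10] 26+27=53 <56 → l++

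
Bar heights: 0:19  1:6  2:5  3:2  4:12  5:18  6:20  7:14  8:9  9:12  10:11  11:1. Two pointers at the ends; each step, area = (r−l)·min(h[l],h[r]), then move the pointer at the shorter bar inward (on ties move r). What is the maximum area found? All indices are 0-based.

[0,11] min(19,1)*11=11 best=11 * → r--
[0,10] min(19,11)*10=110 best=110 * → r--
[0,9] min(19,12)*9=108 best=110 → r--
[0,8] min(19,9)*8=72 best=110 → r--
[0,7] min(19,14)*7=98 best=110 → r--
[0,6] min(19,20)*6=114 best=114 * → l++
[1,6] min(6,20)*5=30 best=114 → l++
[2,6] min(5,20)*4=20 best=114 → l++
[3,6] min(2,20)*3=6 best=114 → l++
[4,6] min(12,20)*2=24 best=114 → l++
[5,6] min(18,20)*1=18 best=114 → l++

max area = 114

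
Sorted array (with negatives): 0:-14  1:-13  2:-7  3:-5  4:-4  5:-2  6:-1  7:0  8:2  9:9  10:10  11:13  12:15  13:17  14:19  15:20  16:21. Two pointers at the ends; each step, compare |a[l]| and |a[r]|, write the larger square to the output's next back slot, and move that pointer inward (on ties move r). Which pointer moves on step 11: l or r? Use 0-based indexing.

l=0 r=16: |-14|<=|21| out[16]=441, r--
l=0 r=15: |-14|<=|20| out[15]=400, r--
l=0 r=14: |-14|<=|19| out[14]=361, r--
l=0 r=13: |-14|<=|17| out[13]=289, r--
l=0 r=12: |-14|<=|15| out[12]=225, r--
l=0 r=11: |-14|>|13| out[11]=196, l++
l=1 r=11: |-13|<=|13| out[10]=169, r--
l=1 r=10: |-13|>|10| out[9]=169, l++
l=2 r=10: |-7|<=|10| out[8]=100, r--
l=2 r=9: |-7|<=|9| out[7]=81, r--
l=2 r=8: |-7|>|2| out[6]=49, l++

l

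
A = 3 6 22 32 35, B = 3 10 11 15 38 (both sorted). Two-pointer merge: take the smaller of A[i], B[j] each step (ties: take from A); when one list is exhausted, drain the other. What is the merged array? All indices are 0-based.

[i=0,j=0] A[i]=3<=B[j]=3 take 3 → i++
[i=1,j=0] A[i]=6>B[j]=3 take 3 → j++
[i=1,j=1] A[i]=6<=B[j]=10 take 6 → i++
[i=2,j=1] A[i]=22>B[j]=10 take 10 → j++
[i=2,j=2] A[i]=22>B[j]=11 take 11 → j++
[i=2,j=3] A[i]=22>B[j]=15 take 15 → j++
[i=2,j=4] A[i]=22<=B[j]=38 take 22 → i++
[i=3,j=4] A[i]=32<=B[j]=38 take 32 → i++
[i=4,j=4] A[i]=35<=B[j]=38 take 35 → i++
[i=5,j=4] A done, take B[j]=38 → j++

[3, 3, 6, 10, 11, 15, 22, 32, 35, 38]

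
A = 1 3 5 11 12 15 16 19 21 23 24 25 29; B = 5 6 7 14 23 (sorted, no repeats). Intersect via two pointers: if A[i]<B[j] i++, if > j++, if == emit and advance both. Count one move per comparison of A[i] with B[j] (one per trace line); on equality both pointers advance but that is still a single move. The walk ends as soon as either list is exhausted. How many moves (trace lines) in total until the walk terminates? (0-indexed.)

i=0 j=0: 1<5, i++
i=1 j=0: 3<5, i++
i=2 j=0: 5==5 emit, i++,j++
i=3 j=1: 11>6, j++
i=3 j=2: 11>7, j++
i=3 j=3: 11<14, i++
i=4 j=3: 12<14, i++
i=5 j=3: 15>14, j++
i=5 j=4: 15<23, i++
i=6 j=4: 16<23, i++
i=7 j=4: 19<23, i++
i=8 j=4: 21<23, i++
i=9 j=4: 23==23 emit, i++,j++

13 moves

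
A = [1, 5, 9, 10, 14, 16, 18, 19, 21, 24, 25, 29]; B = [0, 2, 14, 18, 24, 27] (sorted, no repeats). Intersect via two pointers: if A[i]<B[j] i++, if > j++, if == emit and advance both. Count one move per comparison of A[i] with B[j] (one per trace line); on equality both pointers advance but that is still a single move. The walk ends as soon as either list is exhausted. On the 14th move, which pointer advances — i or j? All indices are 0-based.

i=0 j=0: 1>0, j++
i=0 j=1: 1<2, i++
i=1 j=1: 5>2, j++
i=1 j=2: 5<14, i++
i=2 j=2: 9<14, i++
i=3 j=2: 10<14, i++
i=4 j=2: 14==14 emit, i++,j++
i=5 j=3: 16<18, i++
i=6 j=3: 18==18 emit, i++,j++
i=7 j=4: 19<24, i++
i=8 j=4: 21<24, i++
i=9 j=4: 24==24 emit, i++,j++
i=10 j=5: 25<27, i++
i=11 j=5: 29>27, j++

j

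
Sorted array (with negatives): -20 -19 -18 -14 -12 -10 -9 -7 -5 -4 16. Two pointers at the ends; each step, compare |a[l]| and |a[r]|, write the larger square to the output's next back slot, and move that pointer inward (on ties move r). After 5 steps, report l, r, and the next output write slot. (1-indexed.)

l=1 r=11: |-20|>|16| out[11]=400, l++
l=2 r=11: |-19|>|16| out[10]=361, l++
l=3 r=11: |-18|>|16| out[9]=324, l++
l=4 r=11: |-14|<=|16| out[8]=256, r--
l=4 r=10: |-14|>|-4| out[7]=196, l++

l=5, r=10, next write slot=6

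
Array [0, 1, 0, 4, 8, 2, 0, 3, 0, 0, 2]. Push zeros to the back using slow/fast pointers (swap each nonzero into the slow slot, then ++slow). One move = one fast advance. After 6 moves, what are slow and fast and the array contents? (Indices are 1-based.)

slow=5, fast=7, a=[1, 4, 8, 2, 0, 0, 0, 3, 0, 0, 2]

slow=1 fast=1: a[fast]=0, fast++
slow=1 fast=2: a[fast]=1≠0 swap→a[1]=1, slow++,fast++
slow=2 fast=3: a[fast]=0, fast++
slow=2 fast=4: a[fast]=4≠0 swap→a[2]=4, slow++,fast++
slow=3 fast=5: a[fast]=8≠0 swap→a[3]=8, slow++,fast++
slow=4 fast=6: a[fast]=2≠0 swap→a[4]=2, slow++,fast++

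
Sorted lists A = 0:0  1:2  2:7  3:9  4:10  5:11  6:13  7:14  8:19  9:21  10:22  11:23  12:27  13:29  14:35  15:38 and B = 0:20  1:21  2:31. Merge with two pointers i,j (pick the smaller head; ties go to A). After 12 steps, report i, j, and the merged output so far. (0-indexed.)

[i=0,j=0] A[i]=0<=B[j]=20 take 0 → i++
[i=1,j=0] A[i]=2<=B[j]=20 take 2 → i++
[i=2,j=0] A[i]=7<=B[j]=20 take 7 → i++
[i=3,j=0] A[i]=9<=B[j]=20 take 9 → i++
[i=4,j=0] A[i]=10<=B[j]=20 take 10 → i++
[i=5,j=0] A[i]=11<=B[j]=20 take 11 → i++
[i=6,j=0] A[i]=13<=B[j]=20 take 13 → i++
[i=7,j=0] A[i]=14<=B[j]=20 take 14 → i++
[i=8,j=0] A[i]=19<=B[j]=20 take 19 → i++
[i=9,j=0] A[i]=21>B[j]=20 take 20 → j++
[i=9,j=1] A[i]=21<=B[j]=21 take 21 → i++
[i=10,j=1] A[i]=22>B[j]=21 take 21 → j++

i=10, j=2, merged so far=[0, 2, 7, 9, 10, 11, 13, 14, 19, 20, 21, 21]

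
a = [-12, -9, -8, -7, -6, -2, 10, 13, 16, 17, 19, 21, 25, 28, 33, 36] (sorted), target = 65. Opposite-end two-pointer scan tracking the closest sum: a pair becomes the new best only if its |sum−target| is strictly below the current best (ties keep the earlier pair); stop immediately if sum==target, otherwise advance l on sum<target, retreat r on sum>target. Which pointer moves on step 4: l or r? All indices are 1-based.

l

l=1 r=16: -12+36=24 d=41 *, l++
l=2 r=16: -9+36=27 d=38 *, l++
l=3 r=16: -8+36=28 d=37 *, l++
l=4 r=16: -7+36=29 d=36 *, l++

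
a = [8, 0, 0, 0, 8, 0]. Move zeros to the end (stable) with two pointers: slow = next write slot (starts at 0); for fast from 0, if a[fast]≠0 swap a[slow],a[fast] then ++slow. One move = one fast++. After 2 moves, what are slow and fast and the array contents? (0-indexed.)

slow=0 fast=0: a[fast]=8≠0 swap→a[0]=8, slow++,fast++
slow=1 fast=1: a[fast]=0, fast++

slow=1, fast=2, a=[8, 0, 0, 0, 8, 0]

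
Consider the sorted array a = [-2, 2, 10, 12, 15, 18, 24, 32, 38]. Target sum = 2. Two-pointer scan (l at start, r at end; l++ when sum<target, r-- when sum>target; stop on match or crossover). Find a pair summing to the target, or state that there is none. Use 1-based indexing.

no pair

[1,9] -2+38=36 >2 → r--
[1,8] -2+32=30 >2 → r--
[1,7] -2+24=22 >2 → r--
[1,6] -2+18=16 >2 → r--
[1,5] -2+15=13 >2 → r--
[1,4] -2+12=10 >2 → r--
[1,3] -2+10=8 >2 → r--
[1,2] -2+2=0 <2 → l++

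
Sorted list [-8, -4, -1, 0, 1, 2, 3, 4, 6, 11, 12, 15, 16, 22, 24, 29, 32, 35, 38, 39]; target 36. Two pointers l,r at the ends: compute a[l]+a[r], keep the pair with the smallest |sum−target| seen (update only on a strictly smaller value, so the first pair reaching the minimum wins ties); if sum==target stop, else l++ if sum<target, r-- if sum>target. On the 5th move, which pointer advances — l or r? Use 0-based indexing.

l

[0,19] -8+39=31 d=5 * → l++
[1,19] -4+39=35 d=1 * → l++
[2,19] -1+39=38 d=2 → r--
[2,18] -1+38=37 d=1 → r--
[2,17] -1+35=34 d=2 → l++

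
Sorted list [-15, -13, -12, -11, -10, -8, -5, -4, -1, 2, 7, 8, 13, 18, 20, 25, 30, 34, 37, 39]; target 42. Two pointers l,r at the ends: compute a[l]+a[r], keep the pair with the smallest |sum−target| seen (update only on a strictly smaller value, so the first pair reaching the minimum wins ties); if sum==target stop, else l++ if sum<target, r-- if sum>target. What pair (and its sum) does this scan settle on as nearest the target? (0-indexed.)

[0,19] -15+39=24 d=18 * → l++
[1,19] -13+39=26 d=16 * → l++
[2,19] -12+39=27 d=15 * → l++
[3,19] -11+39=28 d=14 * → l++
[4,19] -10+39=29 d=13 * → l++
[5,19] -8+39=31 d=11 * → l++
[6,19] -5+39=34 d=8 * → l++
[7,19] -4+39=35 d=7 * → l++
[8,19] -1+39=38 d=4 * → l++
[9,19] 2+39=41 d=1 * → l++
[10,19] 7+39=46 d=4 → r--
[10,18] 7+37=44 d=2 → r--
[10,17] 7+34=41 d=1 → l++
[11,17] 8+34=42 d=0 * → stop

pair (8, 34) with sum 42 (|Δ|=0)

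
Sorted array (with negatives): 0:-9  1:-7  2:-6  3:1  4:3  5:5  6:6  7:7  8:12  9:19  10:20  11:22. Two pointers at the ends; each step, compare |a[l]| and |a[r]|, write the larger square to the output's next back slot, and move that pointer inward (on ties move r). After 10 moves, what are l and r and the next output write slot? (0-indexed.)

[0,11] |-9|<=|22| out[11]=484 → r--
[0,10] |-9|<=|20| out[10]=400 → r--
[0,9] |-9|<=|19| out[9]=361 → r--
[0,8] |-9|<=|12| out[8]=144 → r--
[0,7] |-9|>|7| out[7]=81 → l++
[1,7] |-7|<=|7| out[6]=49 → r--
[1,6] |-7|>|6| out[5]=49 → l++
[2,6] |-6|<=|6| out[4]=36 → r--
[2,5] |-6|>|5| out[3]=36 → l++
[3,5] |1|<=|5| out[2]=25 → r--

l=3, r=4, next write slot=1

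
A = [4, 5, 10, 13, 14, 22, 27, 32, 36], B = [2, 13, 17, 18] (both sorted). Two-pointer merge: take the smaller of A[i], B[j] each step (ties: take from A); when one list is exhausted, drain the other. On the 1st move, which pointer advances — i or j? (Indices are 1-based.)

[i=1,j=1] A[i]=4>B[j]=2 take 2 → j++

j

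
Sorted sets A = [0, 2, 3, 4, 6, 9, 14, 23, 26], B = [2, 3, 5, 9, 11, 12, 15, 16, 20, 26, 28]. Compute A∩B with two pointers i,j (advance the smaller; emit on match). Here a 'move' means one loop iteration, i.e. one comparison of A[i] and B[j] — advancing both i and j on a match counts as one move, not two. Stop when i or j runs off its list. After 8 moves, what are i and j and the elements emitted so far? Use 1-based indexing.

i=1 j=1: 0<2, i++
i=2 j=1: 2==2 emit, i++,j++
i=3 j=2: 3==3 emit, i++,j++
i=4 j=3: 4<5, i++
i=5 j=3: 6>5, j++
i=5 j=4: 6<9, i++
i=6 j=4: 9==9 emit, i++,j++
i=7 j=5: 14>11, j++

i=7, j=6, emitted=[2, 3, 9]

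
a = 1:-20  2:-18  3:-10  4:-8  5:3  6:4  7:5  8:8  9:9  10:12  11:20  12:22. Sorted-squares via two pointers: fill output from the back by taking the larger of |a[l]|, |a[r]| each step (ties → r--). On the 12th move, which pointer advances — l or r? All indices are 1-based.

[1,12] |-20|<=|22| out[12]=484 → r--
[1,11] |-20|<=|20| out[11]=400 → r--
[1,10] |-20|>|12| out[10]=400 → l++
[2,10] |-18|>|12| out[9]=324 → l++
[3,10] |-10|<=|12| out[8]=144 → r--
[3,9] |-10|>|9| out[7]=100 → l++
[4,9] |-8|<=|9| out[6]=81 → r--
[4,8] |-8|<=|8| out[5]=64 → r--
[4,7] |-8|>|5| out[4]=64 → l++
[5,7] |3|<=|5| out[3]=25 → r--
[5,6] |3|<=|4| out[2]=16 → r--
[5,5] |3|<=|3| out[1]=9 → r--

r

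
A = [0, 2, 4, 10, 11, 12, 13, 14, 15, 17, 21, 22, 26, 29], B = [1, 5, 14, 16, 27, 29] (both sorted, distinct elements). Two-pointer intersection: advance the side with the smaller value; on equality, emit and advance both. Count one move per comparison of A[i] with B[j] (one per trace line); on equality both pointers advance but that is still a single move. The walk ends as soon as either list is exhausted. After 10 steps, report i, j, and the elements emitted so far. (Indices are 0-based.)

i=8, j=3, emitted=[14]

i=0 j=0: 0<1, i++
i=1 j=0: 2>1, j++
i=1 j=1: 2<5, i++
i=2 j=1: 4<5, i++
i=3 j=1: 10>5, j++
i=3 j=2: 10<14, i++
i=4 j=2: 11<14, i++
i=5 j=2: 12<14, i++
i=6 j=2: 13<14, i++
i=7 j=2: 14==14 emit, i++,j++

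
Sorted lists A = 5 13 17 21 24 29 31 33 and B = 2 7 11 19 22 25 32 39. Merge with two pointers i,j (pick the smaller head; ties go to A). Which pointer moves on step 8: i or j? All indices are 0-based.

i

[i=0,j=0] A[i]=5>B[j]=2 take 2 → j++
[i=0,j=1] A[i]=5<=B[j]=7 take 5 → i++
[i=1,j=1] A[i]=13>B[j]=7 take 7 → j++
[i=1,j=2] A[i]=13>B[j]=11 take 11 → j++
[i=1,j=3] A[i]=13<=B[j]=19 take 13 → i++
[i=2,j=3] A[i]=17<=B[j]=19 take 17 → i++
[i=3,j=3] A[i]=21>B[j]=19 take 19 → j++
[i=3,j=4] A[i]=21<=B[j]=22 take 21 → i++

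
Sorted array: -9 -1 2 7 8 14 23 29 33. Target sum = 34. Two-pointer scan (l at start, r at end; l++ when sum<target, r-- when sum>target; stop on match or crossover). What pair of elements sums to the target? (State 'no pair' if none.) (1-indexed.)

no pair

l=1 r=9: -9+33=24 <34, l++
l=2 r=9: -1+33=32 <34, l++
l=3 r=9: 2+33=35 >34, r--
l=3 r=8: 2+29=31 <34, l++
l=4 r=8: 7+29=36 >34, r--
l=4 r=7: 7+23=30 <34, l++
l=5 r=7: 8+23=31 <34, l++
l=6 r=7: 14+23=37 >34, r--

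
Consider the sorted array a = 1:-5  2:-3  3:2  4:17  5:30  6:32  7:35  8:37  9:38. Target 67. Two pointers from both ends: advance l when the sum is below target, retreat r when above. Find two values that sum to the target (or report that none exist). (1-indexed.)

[1,9] -5+38=33 <67 → l++
[2,9] -3+38=35 <67 → l++
[3,9] 2+38=40 <67 → l++
[4,9] 17+38=55 <67 → l++
[5,9] 30+38=68 >67 → r--
[5,8] 30+37=67 → found

(30, 37)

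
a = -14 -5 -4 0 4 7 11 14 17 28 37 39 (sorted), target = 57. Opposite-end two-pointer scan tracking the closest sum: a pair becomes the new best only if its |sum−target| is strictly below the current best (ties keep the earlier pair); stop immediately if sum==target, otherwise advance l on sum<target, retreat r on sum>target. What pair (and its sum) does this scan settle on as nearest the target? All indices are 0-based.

pair (17, 39) with sum 56 (|Δ|=1)

[0,11] -14+39=25 d=32 * → l++
[1,11] -5+39=34 d=23 * → l++
[2,11] -4+39=35 d=22 * → l++
[3,11] 0+39=39 d=18 * → l++
[4,11] 4+39=43 d=14 * → l++
[5,11] 7+39=46 d=11 * → l++
[6,11] 11+39=50 d=7 * → l++
[7,11] 14+39=53 d=4 * → l++
[8,11] 17+39=56 d=1 * → l++
[9,11] 28+39=67 d=10 → r--
[9,10] 28+37=65 d=8 → r--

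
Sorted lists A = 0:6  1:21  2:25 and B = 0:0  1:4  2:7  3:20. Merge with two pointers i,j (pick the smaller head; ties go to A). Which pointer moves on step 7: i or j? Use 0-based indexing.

i

i=0 j=0: A[i]=6>B[j]=0 take 0, j++
i=0 j=1: A[i]=6>B[j]=4 take 4, j++
i=0 j=2: A[i]=6<=B[j]=7 take 6, i++
i=1 j=2: A[i]=21>B[j]=7 take 7, j++
i=1 j=3: A[i]=21>B[j]=20 take 20, j++
i=1 j=4: B done, take A[i]=21, i++
i=2 j=4: B done, take A[i]=25, i++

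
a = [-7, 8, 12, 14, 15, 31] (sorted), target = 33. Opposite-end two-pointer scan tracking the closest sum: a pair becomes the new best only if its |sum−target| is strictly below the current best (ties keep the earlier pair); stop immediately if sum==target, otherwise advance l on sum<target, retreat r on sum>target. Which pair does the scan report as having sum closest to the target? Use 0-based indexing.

pair (14, 15) with sum 29 (|Δ|=4)

[0,5] -7+31=24 d=9 * → l++
[1,5] 8+31=39 d=6 * → r--
[1,4] 8+15=23 d=10 → l++
[2,4] 12+15=27 d=6 → l++
[3,4] 14+15=29 d=4 * → l++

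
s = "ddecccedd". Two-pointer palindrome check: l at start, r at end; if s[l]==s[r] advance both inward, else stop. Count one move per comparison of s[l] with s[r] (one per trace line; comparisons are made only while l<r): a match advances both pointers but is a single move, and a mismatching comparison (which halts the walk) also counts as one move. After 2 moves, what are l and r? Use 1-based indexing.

l=3, r=7

[1,9] 'd'=='d' → l++,r--
[2,8] 'd'=='d' → l++,r--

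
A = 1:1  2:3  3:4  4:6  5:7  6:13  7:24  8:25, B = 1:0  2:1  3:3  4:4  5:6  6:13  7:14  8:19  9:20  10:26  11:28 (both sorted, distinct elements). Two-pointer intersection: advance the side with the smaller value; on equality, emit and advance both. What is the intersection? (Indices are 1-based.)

[i=1,j=1] 1>0 → j++
[i=1,j=2] 1==1 emit → i++,j++
[i=2,j=3] 3==3 emit → i++,j++
[i=3,j=4] 4==4 emit → i++,j++
[i=4,j=5] 6==6 emit → i++,j++
[i=5,j=6] 7<13 → i++
[i=6,j=6] 13==13 emit → i++,j++
[i=7,j=7] 24>14 → j++
[i=7,j=8] 24>19 → j++
[i=7,j=9] 24>20 → j++
[i=7,j=10] 24<26 → i++
[i=8,j=10] 25<26 → i++

intersection = [1, 3, 4, 6, 13]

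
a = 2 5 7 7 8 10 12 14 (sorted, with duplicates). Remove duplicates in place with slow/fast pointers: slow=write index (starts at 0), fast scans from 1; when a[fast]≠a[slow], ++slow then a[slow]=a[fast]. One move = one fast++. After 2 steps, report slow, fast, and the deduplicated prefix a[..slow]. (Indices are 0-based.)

slow=2, fast=3, prefix=[2, 5, 7]

(s=0,f=1) a[fast]=5≠a[slow]=2 write a[1]=5 → slow++,fast++
(s=1,f=2) a[fast]=7≠a[slow]=5 write a[2]=7 → slow++,fast++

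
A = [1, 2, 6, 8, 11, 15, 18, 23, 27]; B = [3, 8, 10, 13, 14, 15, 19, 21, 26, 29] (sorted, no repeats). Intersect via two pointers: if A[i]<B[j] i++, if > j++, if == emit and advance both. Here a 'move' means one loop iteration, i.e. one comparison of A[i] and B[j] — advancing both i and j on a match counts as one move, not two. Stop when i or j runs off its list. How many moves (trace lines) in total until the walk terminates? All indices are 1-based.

16 moves

[i=1,j=1] 1<3 → i++
[i=2,j=1] 2<3 → i++
[i=3,j=1] 6>3 → j++
[i=3,j=2] 6<8 → i++
[i=4,j=2] 8==8 emit → i++,j++
[i=5,j=3] 11>10 → j++
[i=5,j=4] 11<13 → i++
[i=6,j=4] 15>13 → j++
[i=6,j=5] 15>14 → j++
[i=6,j=6] 15==15 emit → i++,j++
[i=7,j=7] 18<19 → i++
[i=8,j=7] 23>19 → j++
[i=8,j=8] 23>21 → j++
[i=8,j=9] 23<26 → i++
[i=9,j=9] 27>26 → j++
[i=9,j=10] 27<29 → i++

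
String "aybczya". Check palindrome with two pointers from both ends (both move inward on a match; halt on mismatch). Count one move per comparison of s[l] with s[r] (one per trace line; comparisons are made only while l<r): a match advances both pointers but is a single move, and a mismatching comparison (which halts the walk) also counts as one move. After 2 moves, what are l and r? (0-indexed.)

[0,6] 'a'=='a' → l++,r--
[1,5] 'y'=='y' → l++,r--

l=2, r=4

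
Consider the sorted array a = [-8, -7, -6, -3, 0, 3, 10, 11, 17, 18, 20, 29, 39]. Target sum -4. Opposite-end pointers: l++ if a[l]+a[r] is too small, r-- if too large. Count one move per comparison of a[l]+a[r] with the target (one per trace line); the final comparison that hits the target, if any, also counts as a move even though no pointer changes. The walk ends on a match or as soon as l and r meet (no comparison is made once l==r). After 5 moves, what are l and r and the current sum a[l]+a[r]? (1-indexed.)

l=1, r=8, sum=3

l=1 r=13: -8+39=31 >-4, r--
l=1 r=12: -8+29=21 >-4, r--
l=1 r=11: -8+20=12 >-4, r--
l=1 r=10: -8+18=10 >-4, r--
l=1 r=9: -8+17=9 >-4, r--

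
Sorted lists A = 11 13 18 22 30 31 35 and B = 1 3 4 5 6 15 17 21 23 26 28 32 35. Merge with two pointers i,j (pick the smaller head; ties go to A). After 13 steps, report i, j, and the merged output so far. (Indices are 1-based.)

i=5, j=10, merged so far=[1, 3, 4, 5, 6, 11, 13, 15, 17, 18, 21, 22, 23]

[i=1,j=1] A[i]=11>B[j]=1 take 1 → j++
[i=1,j=2] A[i]=11>B[j]=3 take 3 → j++
[i=1,j=3] A[i]=11>B[j]=4 take 4 → j++
[i=1,j=4] A[i]=11>B[j]=5 take 5 → j++
[i=1,j=5] A[i]=11>B[j]=6 take 6 → j++
[i=1,j=6] A[i]=11<=B[j]=15 take 11 → i++
[i=2,j=6] A[i]=13<=B[j]=15 take 13 → i++
[i=3,j=6] A[i]=18>B[j]=15 take 15 → j++
[i=3,j=7] A[i]=18>B[j]=17 take 17 → j++
[i=3,j=8] A[i]=18<=B[j]=21 take 18 → i++
[i=4,j=8] A[i]=22>B[j]=21 take 21 → j++
[i=4,j=9] A[i]=22<=B[j]=23 take 22 → i++
[i=5,j=9] A[i]=30>B[j]=23 take 23 → j++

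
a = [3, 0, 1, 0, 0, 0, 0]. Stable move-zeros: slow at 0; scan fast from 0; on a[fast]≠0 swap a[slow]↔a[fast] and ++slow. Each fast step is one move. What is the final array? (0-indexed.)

[3, 1, 0, 0, 0, 0, 0]

(s=0,f=0) a[fast]=3≠0 swap→a[0]=3 → slow++,fast++
(s=1,f=1) a[fast]=0 → fast++
(s=1,f=2) a[fast]=1≠0 swap→a[1]=1 → slow++,fast++
(s=2,f=3) a[fast]=0 → fast++
(s=2,f=4) a[fast]=0 → fast++
(s=2,f=5) a[fast]=0 → fast++
(s=2,f=6) a[fast]=0 → fast++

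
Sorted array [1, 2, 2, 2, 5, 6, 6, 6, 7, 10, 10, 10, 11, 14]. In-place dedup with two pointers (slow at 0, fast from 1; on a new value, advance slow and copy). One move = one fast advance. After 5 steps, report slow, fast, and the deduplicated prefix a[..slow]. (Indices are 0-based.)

slow=3, fast=6, prefix=[1, 2, 5, 6]

(s=0,f=1) a[fast]=2≠a[slow]=1 write a[1]=2 → slow++,fast++
(s=1,f=2) a[fast]=2=a[slow] dup → fast++
(s=1,f=3) a[fast]=2=a[slow] dup → fast++
(s=1,f=4) a[fast]=5≠a[slow]=2 write a[2]=5 → slow++,fast++
(s=2,f=5) a[fast]=6≠a[slow]=5 write a[3]=6 → slow++,fast++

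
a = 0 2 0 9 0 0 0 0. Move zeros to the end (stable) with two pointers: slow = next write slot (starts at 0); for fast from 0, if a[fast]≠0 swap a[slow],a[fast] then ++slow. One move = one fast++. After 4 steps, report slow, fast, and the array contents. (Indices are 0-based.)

(s=0,f=0) a[fast]=0 → fast++
(s=0,f=1) a[fast]=2≠0 swap→a[0]=2 → slow++,fast++
(s=1,f=2) a[fast]=0 → fast++
(s=1,f=3) a[fast]=9≠0 swap→a[1]=9 → slow++,fast++

slow=2, fast=4, a=[2, 9, 0, 0, 0, 0, 0, 0]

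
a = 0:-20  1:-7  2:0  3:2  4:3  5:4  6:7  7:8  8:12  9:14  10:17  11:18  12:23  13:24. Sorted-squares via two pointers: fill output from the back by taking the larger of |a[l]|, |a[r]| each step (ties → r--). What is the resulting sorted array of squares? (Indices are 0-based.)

[0, 4, 9, 16, 49, 49, 64, 144, 196, 289, 324, 400, 529, 576]

l=0 r=13: |-20|<=|24| out[13]=576, r--
l=0 r=12: |-20|<=|23| out[12]=529, r--
l=0 r=11: |-20|>|18| out[11]=400, l++
l=1 r=11: |-7|<=|18| out[10]=324, r--
l=1 r=10: |-7|<=|17| out[9]=289, r--
l=1 r=9: |-7|<=|14| out[8]=196, r--
l=1 r=8: |-7|<=|12| out[7]=144, r--
l=1 r=7: |-7|<=|8| out[6]=64, r--
l=1 r=6: |-7|<=|7| out[5]=49, r--
l=1 r=5: |-7|>|4| out[4]=49, l++
l=2 r=5: |0|<=|4| out[3]=16, r--
l=2 r=4: |0|<=|3| out[2]=9, r--
l=2 r=3: |0|<=|2| out[1]=4, r--
l=2 r=2: |0|<=|0| out[0]=0, r--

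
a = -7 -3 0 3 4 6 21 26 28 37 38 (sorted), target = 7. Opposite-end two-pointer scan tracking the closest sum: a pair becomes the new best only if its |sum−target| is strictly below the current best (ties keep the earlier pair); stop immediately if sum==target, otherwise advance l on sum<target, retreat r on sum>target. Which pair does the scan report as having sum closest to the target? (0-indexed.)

pair (3, 4) with sum 7 (|Δ|=0)

[0,10] -7+38=31 d=24 * → r--
[0,9] -7+37=30 d=23 * → r--
[0,8] -7+28=21 d=14 * → r--
[0,7] -7+26=19 d=12 * → r--
[0,6] -7+21=14 d=7 * → r--
[0,5] -7+6=-1 d=8 → l++
[1,5] -3+6=3 d=4 * → l++
[2,5] 0+6=6 d=1 * → l++
[3,5] 3+6=9 d=2 → r--
[3,4] 3+4=7 d=0 * → stop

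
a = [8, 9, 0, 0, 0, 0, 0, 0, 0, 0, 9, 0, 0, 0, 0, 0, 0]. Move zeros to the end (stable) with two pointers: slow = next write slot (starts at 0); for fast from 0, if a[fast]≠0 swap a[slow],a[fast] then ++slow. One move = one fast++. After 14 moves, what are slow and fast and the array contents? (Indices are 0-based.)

slow=3, fast=14, a=[8, 9, 9, 0, 0, 0, 0, 0, 0, 0, 0, 0, 0, 0, 0, 0, 0]

slow=0 fast=0: a[fast]=8≠0 swap→a[0]=8, slow++,fast++
slow=1 fast=1: a[fast]=9≠0 swap→a[1]=9, slow++,fast++
slow=2 fast=2: a[fast]=0, fast++
slow=2 fast=3: a[fast]=0, fast++
slow=2 fast=4: a[fast]=0, fast++
slow=2 fast=5: a[fast]=0, fast++
slow=2 fast=6: a[fast]=0, fast++
slow=2 fast=7: a[fast]=0, fast++
slow=2 fast=8: a[fast]=0, fast++
slow=2 fast=9: a[fast]=0, fast++
slow=2 fast=10: a[fast]=9≠0 swap→a[2]=9, slow++,fast++
slow=3 fast=11: a[fast]=0, fast++
slow=3 fast=12: a[fast]=0, fast++
slow=3 fast=13: a[fast]=0, fast++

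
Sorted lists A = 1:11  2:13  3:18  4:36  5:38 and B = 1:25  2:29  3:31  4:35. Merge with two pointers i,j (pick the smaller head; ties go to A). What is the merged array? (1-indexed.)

[i=1,j=1] A[i]=11<=B[j]=25 take 11 → i++
[i=2,j=1] A[i]=13<=B[j]=25 take 13 → i++
[i=3,j=1] A[i]=18<=B[j]=25 take 18 → i++
[i=4,j=1] A[i]=36>B[j]=25 take 25 → j++
[i=4,j=2] A[i]=36>B[j]=29 take 29 → j++
[i=4,j=3] A[i]=36>B[j]=31 take 31 → j++
[i=4,j=4] A[i]=36>B[j]=35 take 35 → j++
[i=4,j=5] B done, take A[i]=36 → i++
[i=5,j=5] B done, take A[i]=38 → i++

[11, 13, 18, 25, 29, 31, 35, 36, 38]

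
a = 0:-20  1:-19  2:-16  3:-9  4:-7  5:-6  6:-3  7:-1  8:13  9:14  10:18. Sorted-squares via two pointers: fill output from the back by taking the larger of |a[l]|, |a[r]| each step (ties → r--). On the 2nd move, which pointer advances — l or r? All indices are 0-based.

l=0 r=10: |-20|>|18| out[10]=400, l++
l=1 r=10: |-19|>|18| out[9]=361, l++

l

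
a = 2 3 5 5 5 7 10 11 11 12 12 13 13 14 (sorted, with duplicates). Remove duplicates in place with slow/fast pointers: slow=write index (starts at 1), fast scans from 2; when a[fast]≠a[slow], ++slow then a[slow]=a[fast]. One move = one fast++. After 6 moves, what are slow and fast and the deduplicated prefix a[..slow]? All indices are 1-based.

(s=1,f=2) a[fast]=3≠a[slow]=2 write a[2]=3 → slow++,fast++
(s=2,f=3) a[fast]=5≠a[slow]=3 write a[3]=5 → slow++,fast++
(s=3,f=4) a[fast]=5=a[slow] dup → fast++
(s=3,f=5) a[fast]=5=a[slow] dup → fast++
(s=3,f=6) a[fast]=7≠a[slow]=5 write a[4]=7 → slow++,fast++
(s=4,f=7) a[fast]=10≠a[slow]=7 write a[5]=10 → slow++,fast++

slow=5, fast=8, prefix=[2, 3, 5, 7, 10]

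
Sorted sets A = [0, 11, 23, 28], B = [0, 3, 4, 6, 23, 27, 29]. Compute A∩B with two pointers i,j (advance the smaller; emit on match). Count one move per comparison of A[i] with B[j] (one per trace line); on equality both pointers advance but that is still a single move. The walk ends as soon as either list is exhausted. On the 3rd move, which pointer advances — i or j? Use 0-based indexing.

[i=0,j=0] 0==0 emit → i++,j++
[i=1,j=1] 11>3 → j++
[i=1,j=2] 11>4 → j++

j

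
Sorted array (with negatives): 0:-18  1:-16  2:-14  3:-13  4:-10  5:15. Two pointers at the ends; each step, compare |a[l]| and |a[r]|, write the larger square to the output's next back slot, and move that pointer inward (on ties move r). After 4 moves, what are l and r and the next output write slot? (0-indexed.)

l=3, r=4, next write slot=1

[0,5] |-18|>|15| out[5]=324 → l++
[1,5] |-16|>|15| out[4]=256 → l++
[2,5] |-14|<=|15| out[3]=225 → r--
[2,4] |-14|>|-10| out[2]=196 → l++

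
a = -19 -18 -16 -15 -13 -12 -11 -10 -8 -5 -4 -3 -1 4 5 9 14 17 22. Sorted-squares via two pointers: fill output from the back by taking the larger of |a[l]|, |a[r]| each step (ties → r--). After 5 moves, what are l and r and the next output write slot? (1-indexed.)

[1,19] |-19|<=|22| out[19]=484 → r--
[1,18] |-19|>|17| out[18]=361 → l++
[2,18] |-18|>|17| out[17]=324 → l++
[3,18] |-16|<=|17| out[16]=289 → r--
[3,17] |-16|>|14| out[15]=256 → l++

l=4, r=17, next write slot=14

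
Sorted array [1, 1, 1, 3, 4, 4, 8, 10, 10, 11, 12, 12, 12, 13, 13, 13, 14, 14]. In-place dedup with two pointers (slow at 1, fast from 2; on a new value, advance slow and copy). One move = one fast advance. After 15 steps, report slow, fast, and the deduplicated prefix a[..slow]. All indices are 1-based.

slow=1 fast=2: a[fast]=1=a[slow] dup, fast++
slow=1 fast=3: a[fast]=1=a[slow] dup, fast++
slow=1 fast=4: a[fast]=3≠a[slow]=1 write a[2]=3, slow++,fast++
slow=2 fast=5: a[fast]=4≠a[slow]=3 write a[3]=4, slow++,fast++
slow=3 fast=6: a[fast]=4=a[slow] dup, fast++
slow=3 fast=7: a[fast]=8≠a[slow]=4 write a[4]=8, slow++,fast++
slow=4 fast=8: a[fast]=10≠a[slow]=8 write a[5]=10, slow++,fast++
slow=5 fast=9: a[fast]=10=a[slow] dup, fast++
slow=5 fast=10: a[fast]=11≠a[slow]=10 write a[6]=11, slow++,fast++
slow=6 fast=11: a[fast]=12≠a[slow]=11 write a[7]=12, slow++,fast++
slow=7 fast=12: a[fast]=12=a[slow] dup, fast++
slow=7 fast=13: a[fast]=12=a[slow] dup, fast++
slow=7 fast=14: a[fast]=13≠a[slow]=12 write a[8]=13, slow++,fast++
slow=8 fast=15: a[fast]=13=a[slow] dup, fast++
slow=8 fast=16: a[fast]=13=a[slow] dup, fast++

slow=8, fast=17, prefix=[1, 3, 4, 8, 10, 11, 12, 13]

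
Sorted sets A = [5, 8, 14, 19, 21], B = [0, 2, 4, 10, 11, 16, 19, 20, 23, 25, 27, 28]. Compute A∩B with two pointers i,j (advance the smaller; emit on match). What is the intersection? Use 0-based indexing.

i=0 j=0: 5>0, j++
i=0 j=1: 5>2, j++
i=0 j=2: 5>4, j++
i=0 j=3: 5<10, i++
i=1 j=3: 8<10, i++
i=2 j=3: 14>10, j++
i=2 j=4: 14>11, j++
i=2 j=5: 14<16, i++
i=3 j=5: 19>16, j++
i=3 j=6: 19==19 emit, i++,j++
i=4 j=7: 21>20, j++
i=4 j=8: 21<23, i++

intersection = [19]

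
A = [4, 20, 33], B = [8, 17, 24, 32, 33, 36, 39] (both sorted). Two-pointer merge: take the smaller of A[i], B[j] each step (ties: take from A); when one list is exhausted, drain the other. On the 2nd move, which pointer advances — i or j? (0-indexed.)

i=0 j=0: A[i]=4<=B[j]=8 take 4, i++
i=1 j=0: A[i]=20>B[j]=8 take 8, j++

j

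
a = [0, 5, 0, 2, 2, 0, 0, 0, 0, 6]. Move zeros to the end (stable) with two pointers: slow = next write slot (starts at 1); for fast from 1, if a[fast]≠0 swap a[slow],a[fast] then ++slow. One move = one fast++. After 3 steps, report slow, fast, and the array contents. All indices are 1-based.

slow=2, fast=4, a=[5, 0, 0, 2, 2, 0, 0, 0, 0, 6]

slow=1 fast=1: a[fast]=0, fast++
slow=1 fast=2: a[fast]=5≠0 swap→a[1]=5, slow++,fast++
slow=2 fast=3: a[fast]=0, fast++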